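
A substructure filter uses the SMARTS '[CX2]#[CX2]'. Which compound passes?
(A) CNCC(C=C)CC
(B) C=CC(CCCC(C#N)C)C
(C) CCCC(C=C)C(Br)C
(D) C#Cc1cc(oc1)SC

[CX2]#[CX2] describes a carbon-carbon triple bond (an alkyne).
(A) has a vinyl group (-CH=CH2) but the C=C is a double bond; both carbons are CX3, not CX2.
(B) has a nitrile (-C#N) but the triple bond is C#N, not C#C.
(C) has a vinyl group (-CH=CH2) but the C=C is a double bond; both carbons are CX3, not CX2.
(D) contains an ethynyl group (-C#CH), which satisfies every atom and bond constraint.
So the answer is (D).

D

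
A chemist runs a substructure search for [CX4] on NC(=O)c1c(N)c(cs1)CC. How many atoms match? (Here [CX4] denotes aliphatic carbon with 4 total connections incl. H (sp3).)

2

Check the 11 heavy atoms by environment: 1× s (aromatic, X2) → no; 4× c (aromatic, X3) → no; 2× C (X4) → match; 1× C (X3) → no; 1× O (X1) → no; 2× N (X3) → no.
That gives 2 matching atoms.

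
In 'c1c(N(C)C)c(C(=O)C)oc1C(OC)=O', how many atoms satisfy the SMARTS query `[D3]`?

The query [D3] means: atom with exactly three heavy-atom neighbours.
Check the 15 heavy atoms by environment: 1× o (aromatic, D2) → no; 3× c (aromatic, D3) → match; 1× c (aromatic, D2) → no; 2× C (D3) → match; 2× O (D1) → no; 4× C (D1) → no; 1× N (D3) → match; 1× O (D2) → no.
Summing the matching environments: 3 + 2 + 1 = 6 matching atoms.

6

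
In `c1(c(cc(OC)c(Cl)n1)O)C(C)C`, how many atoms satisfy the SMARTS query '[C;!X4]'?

0

Check the 13 heavy atoms by environment: 1× n (aromatic, X2) → no; 5× c (aromatic, X3) → no; 1× Cl (X1) → no; 2× O (X2) → no; 4× C (X4) → no.
No environment satisfies the query, so 0 matching atoms.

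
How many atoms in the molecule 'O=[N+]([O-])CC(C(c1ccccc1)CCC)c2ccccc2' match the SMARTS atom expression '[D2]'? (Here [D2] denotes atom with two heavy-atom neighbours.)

13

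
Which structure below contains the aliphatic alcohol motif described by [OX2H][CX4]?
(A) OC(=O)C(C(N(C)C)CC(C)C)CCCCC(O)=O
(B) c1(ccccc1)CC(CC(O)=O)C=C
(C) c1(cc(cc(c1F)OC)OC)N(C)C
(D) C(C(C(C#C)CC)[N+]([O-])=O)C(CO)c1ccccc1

D

[OX2H][CX4] describes a hydroxyl oxygen bound to an sp3 (X4) carbon (an aliphatic alcohol).
(A) has a carboxylic acid group (-C(=O)OH) but the -OH is on a CX3 carbonyl carbon, not a CX4 carbon.
(B) has a carboxylic acid group (-C(=O)OH) but the -OH is on a CX3 carbonyl carbon, not a CX4 carbon.
(C) has a methoxy ether (-OCH3) but the oxygen has H0 (ether), not H1.
(D) contains a hydroxyl group (-OH), which satisfies every atom and bond constraint.
So the answer is (D).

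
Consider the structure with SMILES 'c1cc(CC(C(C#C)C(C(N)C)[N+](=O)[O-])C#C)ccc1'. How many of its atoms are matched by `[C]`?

The query [C] means: uppercase C matches aliphatic (non-aromatic) carbon only.
Check the 20 heavy atoms by environment: 10× C → match; 1× N (charge +1) → no; 1× O (charge -1) → no; 1× O → no; 1× N → no; 6× c (aromatic) → no.
That gives 10 matching atoms.

10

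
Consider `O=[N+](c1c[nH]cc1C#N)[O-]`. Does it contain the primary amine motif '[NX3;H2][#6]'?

The pattern [NX3;H2][#6] describes a trivalent nitrogen with two H attached to carbon — a primary amine.
The closest candidate here is a nitro group (-[N+](=O)[O-]), but the nitrogen is [N+] with no H, not NX3H2. No other fragment satisfies the full query, so there is no match.

No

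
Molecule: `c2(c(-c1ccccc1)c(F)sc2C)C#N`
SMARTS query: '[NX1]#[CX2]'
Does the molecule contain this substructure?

The pattern [NX1]#[CX2] describes a nitrogen triple-bonded to a two-connected carbon — a nitrile.
The molecule carries a nitrile (-C#N), whose atoms satisfy every constraint of the query, so the pattern matches.

Yes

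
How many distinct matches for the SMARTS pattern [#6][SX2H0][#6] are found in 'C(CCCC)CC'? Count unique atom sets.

0

[#6][SX2H0][#6] is the SMARTS for a thioether: an aliphatic sulfur bridging two carbons with no H on the sulfur.
No fragment in the molecule satisfies every constraint, giving 0 matches.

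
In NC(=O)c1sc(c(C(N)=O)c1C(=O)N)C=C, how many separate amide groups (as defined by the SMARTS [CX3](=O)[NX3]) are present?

[CX3](=O)[NX3] is the SMARTS for an amide: a carbonyl carbon bonded to a trivalent nitrogen.
The molecule carries 3 separate instances of a primary amide (-C(=O)NH2) meeting every constraint; each maps to a distinct set of atoms, giving 3 matches.

3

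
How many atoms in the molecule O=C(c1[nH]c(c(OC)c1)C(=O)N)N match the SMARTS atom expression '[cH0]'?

3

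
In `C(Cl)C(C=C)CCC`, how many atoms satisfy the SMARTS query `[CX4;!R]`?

5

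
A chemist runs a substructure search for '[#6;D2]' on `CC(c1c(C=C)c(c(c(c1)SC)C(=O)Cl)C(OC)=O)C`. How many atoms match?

The query [#6;D2] means: any carbon bonded to exactly two heavy atoms.
Check the 20 heavy atoms by environment: 5× c (aromatic, D3) → no; 1× c (aromatic, D2) → match; 3× C (D3) → no; 2× O (D1) → no; 1× O (D2) → no; 5× C (D1) → no; 1× S (D2) → no; 1× C (D2) → match; 1× Cl (D1) → no.
Summing the matching environments: 1 + 1 = 2 matching atoms.

2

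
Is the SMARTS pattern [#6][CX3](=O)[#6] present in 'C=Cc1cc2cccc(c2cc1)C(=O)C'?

Yes

The pattern [#6][CX3](=O)[#6] describes a carbonyl carbon (no H) flanked by two carbons — a ketone.
The molecule carries an acetyl/ketone group (-C(=O)CH3), whose atoms satisfy every constraint of the query, so the pattern matches.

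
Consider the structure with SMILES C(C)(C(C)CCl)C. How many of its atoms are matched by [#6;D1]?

3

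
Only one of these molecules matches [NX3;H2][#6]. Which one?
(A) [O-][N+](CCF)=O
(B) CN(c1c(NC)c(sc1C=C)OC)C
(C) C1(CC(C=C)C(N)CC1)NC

C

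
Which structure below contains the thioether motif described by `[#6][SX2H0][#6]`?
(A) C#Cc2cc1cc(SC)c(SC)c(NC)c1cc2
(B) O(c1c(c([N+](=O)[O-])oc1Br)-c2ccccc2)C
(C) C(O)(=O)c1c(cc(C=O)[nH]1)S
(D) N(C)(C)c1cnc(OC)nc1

[#6][SX2H0][#6] describes an aliphatic sulfur bridging two carbons with no H on the sulfur (a thioether).
(A) contains a methylthio ether (-SCH3), which satisfies every atom and bond constraint.
(B) has a methoxy ether (-OCH3) but the bridging atom is O, not S.
(C) has a thiol (-SH) but the sulfur has H1, not H0 bridging two carbons.
(D) has a methoxy ether (-OCH3) but the bridging atom is O, not S.
So the answer is (A).

A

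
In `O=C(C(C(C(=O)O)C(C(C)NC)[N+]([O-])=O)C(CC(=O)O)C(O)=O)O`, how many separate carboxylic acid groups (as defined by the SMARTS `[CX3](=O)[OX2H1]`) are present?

4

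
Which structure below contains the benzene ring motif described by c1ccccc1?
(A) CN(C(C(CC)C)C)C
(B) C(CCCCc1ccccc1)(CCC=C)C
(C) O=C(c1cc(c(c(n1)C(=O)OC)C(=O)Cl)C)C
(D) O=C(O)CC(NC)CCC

c1ccccc1 describes six aromatic carbons in a ring (a benzene ring).
(A) has a methyl group (-CH3) but no six-membered all-carbon aromatic ring is present.
(B) contains a phenyl ring, which satisfies every atom and bond constraint.
(C) has a methyl group (-CH3) but no six-membered all-carbon aromatic ring is present.
(D) has a methyl group (-CH3) but no six-membered all-carbon aromatic ring is present.
So the answer is (B).

B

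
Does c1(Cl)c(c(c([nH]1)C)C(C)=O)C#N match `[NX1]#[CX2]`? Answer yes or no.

Yes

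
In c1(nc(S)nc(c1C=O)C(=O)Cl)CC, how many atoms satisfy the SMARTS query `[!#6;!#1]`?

The query [!#6;!#1] means: not carbon and not hydrogen — any heteroatom.
Check the 14 heavy atoms by environment: 2× n (aromatic) → match; 4× c (aromatic) → no; 4× C → no; 2× O → match; 1× Cl → match; 1× S → match.
Summing the matching environments: 2 + 2 + 1 + 1 = 6 matching atoms.

6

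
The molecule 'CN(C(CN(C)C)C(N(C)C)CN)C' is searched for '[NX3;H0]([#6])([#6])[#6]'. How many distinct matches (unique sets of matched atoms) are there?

3

[NX3;H0]([#6])([#6])[#6] is the SMARTS for a tertiary amine: a trivalent nitrogen with no H, bonded to three carbons.
The molecule carries 3 separate instances of a dimethylamino group (-N(CH3)2) meeting every constraint; each maps to a distinct set of atoms, giving 3 matches.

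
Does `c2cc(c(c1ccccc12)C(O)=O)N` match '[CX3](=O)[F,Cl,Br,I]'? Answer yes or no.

The pattern [CX3](=O)[F,Cl,Br,I] describes a carbonyl carbon bonded to a halogen — an acyl halide.
The closest candidate here is a carboxylic acid group (-C(=O)OH), but the carbonyl is bonded to -OH, not to a halogen. No other fragment satisfies the full query, so there is no match.

No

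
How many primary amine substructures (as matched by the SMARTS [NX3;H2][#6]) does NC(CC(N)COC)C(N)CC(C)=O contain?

[NX3;H2][#6] is the SMARTS for a primary amine: a trivalent nitrogen with two H attached to carbon.
The molecule carries 3 separate instances of a primary amino group (-NH2) meeting every constraint; each maps to a distinct set of atoms, giving 3 matches.

3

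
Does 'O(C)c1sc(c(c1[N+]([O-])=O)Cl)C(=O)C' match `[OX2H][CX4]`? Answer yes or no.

The pattern [OX2H][CX4] describes a hydroxyl oxygen bound to an sp3 (X4) carbon — an aliphatic alcohol.
The closest candidate here is a methoxy ether (-OCH3), but the oxygen has H0 (ether), not H1. No other fragment satisfies the full query, so there is no match.

No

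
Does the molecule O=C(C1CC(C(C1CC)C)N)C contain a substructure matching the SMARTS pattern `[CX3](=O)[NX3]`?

No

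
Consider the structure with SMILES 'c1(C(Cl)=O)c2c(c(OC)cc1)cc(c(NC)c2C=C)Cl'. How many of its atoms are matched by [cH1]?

3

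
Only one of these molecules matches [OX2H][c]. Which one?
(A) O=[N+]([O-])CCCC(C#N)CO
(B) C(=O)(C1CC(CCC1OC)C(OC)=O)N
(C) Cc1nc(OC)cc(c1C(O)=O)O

C

[OX2H][c] describes a hydroxyl oxygen attached to an aromatic carbon (a phenol).
(A) has a hydroxyl group (-OH) but the -OH is on an aliphatic carbon, not an aromatic c.
(B) has a methoxy ether (-OCH3) but the oxygen has H0, not H1.
(C) contains a hydroxyl group (-OH), which satisfies every atom and bond constraint.
So the answer is (C).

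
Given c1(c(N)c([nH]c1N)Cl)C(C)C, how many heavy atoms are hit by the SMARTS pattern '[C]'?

Check the 11 heavy atoms by environment: 1× n (aromatic) → no; 4× c (aromatic) → no; 1× Cl → no; 3× C → match; 2× N → no.
That gives 3 matching atoms.

3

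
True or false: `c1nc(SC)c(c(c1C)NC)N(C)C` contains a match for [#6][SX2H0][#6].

True

The pattern [#6][SX2H0][#6] describes an aliphatic sulfur bridging two carbons with no H on the sulfur — a thioether.
The molecule carries a methylthio ether (-SCH3), whose atoms satisfy every constraint of the query, so the pattern matches.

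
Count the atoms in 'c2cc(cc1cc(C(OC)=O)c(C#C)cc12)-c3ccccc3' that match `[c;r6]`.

Check the 22 heavy atoms by environment: 16× c (aromatic, in 6-ring) → match; 4× C (acyclic) → no; 2× O (acyclic) → no.
That gives 16 matching atoms.

16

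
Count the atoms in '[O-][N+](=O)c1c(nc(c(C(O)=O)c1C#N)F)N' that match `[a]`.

6

The query [a] means: a matches any aromatic atom.
Check the 16 heavy atoms by environment: 1× n (aromatic) → match; 5× c (aromatic) → match; 2× C → no; 3× O → no; 1× N (charge +1) → no; 1× O (charge -1) → no; 2× N → no; 1× F → no.
Summing the matching environments: 1 + 5 = 6 matching atoms.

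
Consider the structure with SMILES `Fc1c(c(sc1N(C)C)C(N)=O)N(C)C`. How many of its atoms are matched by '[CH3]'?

The query [CH3] means: aliphatic carbon with exactly three hydrogens.
Check the 15 heavy atoms by environment: 1× s (aromatic, H0) → no; 4× c (aromatic, H0) → no; 2× N (H0) → no; 4× C (H3) → match; 1× F (H0) → no; 1× C (H0) → no; 1× O (H0) → no; 1× N (H2) → no.
That gives 4 matching atoms.

4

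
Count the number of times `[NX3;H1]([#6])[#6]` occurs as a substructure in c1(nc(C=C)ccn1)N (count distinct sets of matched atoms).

0

[NX3;H1]([#6])[#6] is the SMARTS for a secondary amine: a trivalent nitrogen with one H, bonded to two carbons.
The molecule has a primary amino group (-NH2), but the nitrogen has H2 and only one carbon neighbour; nothing else fits, so there are 0 matches.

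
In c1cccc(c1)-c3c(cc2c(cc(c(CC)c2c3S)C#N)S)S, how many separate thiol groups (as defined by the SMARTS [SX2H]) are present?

3

[SX2H] is the SMARTS for a thiol: an aliphatic sulfur with two connections, one being H.
The molecule carries 3 separate instances of a thiol (-SH) meeting every constraint; each maps to a distinct set of atoms, giving 3 matches.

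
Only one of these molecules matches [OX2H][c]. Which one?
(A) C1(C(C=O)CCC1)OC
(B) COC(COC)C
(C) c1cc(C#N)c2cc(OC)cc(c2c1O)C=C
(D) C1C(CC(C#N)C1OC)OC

C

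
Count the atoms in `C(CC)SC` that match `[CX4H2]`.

2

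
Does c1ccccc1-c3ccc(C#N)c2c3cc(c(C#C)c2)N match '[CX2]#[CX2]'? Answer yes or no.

Yes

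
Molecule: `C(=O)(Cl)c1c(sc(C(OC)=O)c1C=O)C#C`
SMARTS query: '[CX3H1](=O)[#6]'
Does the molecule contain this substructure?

Yes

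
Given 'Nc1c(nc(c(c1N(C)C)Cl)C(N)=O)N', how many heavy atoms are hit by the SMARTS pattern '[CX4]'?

2

The query [CX4] means: C with X4: aliphatic carbon with exactly 4 total connections (bonds + H).
Check the 15 heavy atoms by environment: 1× n (aromatic, X2) → no; 5× c (aromatic, X3) → no; 1× C (X3) → no; 1× O (X1) → no; 4× N (X3) → no; 1× Cl (X1) → no; 2× C (X4) → match.
That gives 2 matching atoms.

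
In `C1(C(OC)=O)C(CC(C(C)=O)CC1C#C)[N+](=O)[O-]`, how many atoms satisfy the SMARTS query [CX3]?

2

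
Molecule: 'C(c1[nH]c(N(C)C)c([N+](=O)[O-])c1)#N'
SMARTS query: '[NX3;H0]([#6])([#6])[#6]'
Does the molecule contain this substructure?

Yes

The pattern [NX3;H0]([#6])([#6])[#6] describes a trivalent nitrogen with no H, bonded to three carbons — a tertiary amine.
The molecule carries a dimethylamino group (-N(CH3)2), whose atoms satisfy every constraint of the query, so the pattern matches.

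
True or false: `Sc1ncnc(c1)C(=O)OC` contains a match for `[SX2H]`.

True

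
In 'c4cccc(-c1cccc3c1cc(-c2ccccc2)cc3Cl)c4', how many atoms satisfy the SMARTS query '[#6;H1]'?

Check the 23 heavy atoms by environment: 7× c (aromatic, H0) → no; 15× c (aromatic, H1) → match; 1× Cl (H0) → no.
That gives 15 matching atoms.

15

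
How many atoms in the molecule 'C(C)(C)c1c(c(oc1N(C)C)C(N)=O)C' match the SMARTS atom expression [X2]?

1

Check the 15 heavy atoms by environment: 1× o (aromatic, X2) → match; 4× c (aromatic, X3) → no; 6× C (X4) → no; 2× N (X3) → no; 1× C (X3) → no; 1× O (X1) → no.
That gives 1 matching atom.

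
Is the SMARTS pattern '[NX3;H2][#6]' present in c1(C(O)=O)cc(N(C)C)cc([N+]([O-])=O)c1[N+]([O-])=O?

No

The pattern [NX3;H2][#6] describes a trivalent nitrogen with two H attached to carbon — a primary amine.
The closest candidate here is a dimethylamino group (-N(CH3)2), but the nitrogen has H0, not H2. No other fragment satisfies the full query, so there is no match.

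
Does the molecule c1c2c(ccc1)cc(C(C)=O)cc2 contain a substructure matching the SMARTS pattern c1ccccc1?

Yes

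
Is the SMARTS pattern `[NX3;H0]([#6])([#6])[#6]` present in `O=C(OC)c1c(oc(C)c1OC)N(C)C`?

Yes

The pattern [NX3;H0]([#6])([#6])[#6] describes a trivalent nitrogen with no H, bonded to three carbons — a tertiary amine.
The molecule carries a dimethylamino group (-N(CH3)2), whose atoms satisfy every constraint of the query, so the pattern matches.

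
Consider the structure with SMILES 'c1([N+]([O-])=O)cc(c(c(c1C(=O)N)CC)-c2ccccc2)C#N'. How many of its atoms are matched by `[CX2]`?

1

The query [CX2] means: C with X2: aliphatic carbon with exactly 2 total connections.
Check the 22 heavy atoms by environment: 12× c (aromatic, X3) → no; 1× N (charge +1, X3) → no; 1× O (charge -1, X1) → no; 2× O (X1) → no; 1× C (X3) → no; 1× N (X3) → no; 2× C (X4) → no; 1× C (X2) → match; 1× N (X1) → no.
That gives 1 matching atom.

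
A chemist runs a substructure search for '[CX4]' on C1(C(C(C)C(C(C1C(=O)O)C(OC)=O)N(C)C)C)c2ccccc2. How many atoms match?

11

The query [CX4] means: C with X4: aliphatic carbon with exactly 4 total connections (bonds + H).
Check the 24 heavy atoms by environment: 11× C (X4) → match; 2× C (X3) → no; 2× O (X1) → no; 2× O (X2) → no; 6× c (aromatic, X3) → no; 1× N (X3) → no.
That gives 11 matching atoms.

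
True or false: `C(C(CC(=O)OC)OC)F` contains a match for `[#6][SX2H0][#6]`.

False

The pattern [#6][SX2H0][#6] describes an aliphatic sulfur bridging two carbons with no H on the sulfur — a thioether.
The closest candidate here is a methoxy ether (-OCH3), but the bridging atom is O, not S. No other fragment satisfies the full query, so there is no match.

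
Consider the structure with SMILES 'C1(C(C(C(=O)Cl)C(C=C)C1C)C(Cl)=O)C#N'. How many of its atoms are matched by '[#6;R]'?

5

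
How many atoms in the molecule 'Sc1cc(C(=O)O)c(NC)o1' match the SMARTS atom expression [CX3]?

1

The query [CX3] means: C with X3: aliphatic carbon with exactly 3 total connections.
Check the 11 heavy atoms by environment: 1× o (aromatic, X2) → no; 4× c (aromatic, X3) → no; 1× C (X3) → match; 1× O (X1) → no; 1× O (X2) → no; 1× S (X2) → no; 1× N (X3) → no; 1× C (X4) → no.
That gives 1 matching atom.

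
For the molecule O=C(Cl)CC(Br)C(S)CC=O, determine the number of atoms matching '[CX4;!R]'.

4

The query [CX4;!R] means: aliphatic carbon with four total connections, not in a ring.
Check the 11 heavy atoms by environment: 4× C (X4, acyclic) → match; 1× Br (X1, acyclic) → no; 2× C (X3, acyclic) → no; 2× O (X1, acyclic) → no; 1× S (X2, acyclic) → no; 1× Cl (X1, acyclic) → no.
That gives 4 matching atoms.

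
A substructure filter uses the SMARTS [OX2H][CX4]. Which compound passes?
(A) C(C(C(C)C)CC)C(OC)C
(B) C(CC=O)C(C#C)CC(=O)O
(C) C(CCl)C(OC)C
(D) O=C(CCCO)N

D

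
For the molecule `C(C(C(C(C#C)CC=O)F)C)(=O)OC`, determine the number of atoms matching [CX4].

6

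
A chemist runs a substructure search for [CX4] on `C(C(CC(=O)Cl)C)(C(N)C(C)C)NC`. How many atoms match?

9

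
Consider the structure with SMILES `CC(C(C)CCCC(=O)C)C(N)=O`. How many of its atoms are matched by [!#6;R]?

Check the 13 heavy atoms by environment: 10× C (acyclic) → no; 2× O (acyclic) → no; 1× N (acyclic) → no.
No environment satisfies the query, so 0 matching atoms.

0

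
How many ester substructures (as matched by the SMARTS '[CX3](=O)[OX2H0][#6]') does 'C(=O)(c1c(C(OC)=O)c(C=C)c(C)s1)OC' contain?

[CX3](=O)[OX2H0][#6] is the SMARTS for an ester: a carbonyl carbon bonded to an oxygen that is itself bonded to carbon (no H on that O).
The molecule carries 2 separate instances of a methyl-ester group (-C(=O)OCH3) meeting every constraint; each maps to a distinct set of atoms, giving 2 matches.

2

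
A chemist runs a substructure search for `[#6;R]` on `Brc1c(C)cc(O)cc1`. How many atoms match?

The query [#6;R] means: carbon that is part of a ring.
Check the 9 heavy atoms by environment: 6× c (aromatic, in 6-ring) → match; 1× Br (acyclic) → no; 1× C (acyclic) → no; 1× O (acyclic) → no.
That gives 6 matching atoms.

6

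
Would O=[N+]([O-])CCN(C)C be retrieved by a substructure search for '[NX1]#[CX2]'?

The pattern [NX1]#[CX2] describes a nitrogen triple-bonded to a two-connected carbon — a nitrile.
The closest candidate here is a nitro group (-[N+](=O)[O-]), but there is no C#N triple bond. No other fragment satisfies the full query, so there is no match.

No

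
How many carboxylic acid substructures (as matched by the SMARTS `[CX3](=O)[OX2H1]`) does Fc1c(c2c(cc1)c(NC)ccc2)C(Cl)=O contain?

0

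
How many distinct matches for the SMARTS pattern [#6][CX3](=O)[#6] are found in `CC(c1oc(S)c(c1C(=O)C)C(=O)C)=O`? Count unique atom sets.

3

[#6][CX3](=O)[#6] is the SMARTS for a ketone: a carbonyl carbon (no H) flanked by two carbons.
The molecule carries 3 separate instances of an acetyl/ketone group (-C(=O)CH3) meeting every constraint; each maps to a distinct set of atoms, giving 3 matches.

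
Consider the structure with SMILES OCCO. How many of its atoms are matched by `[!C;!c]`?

The query [!C;!c] means: neither aliphatic nor aromatic carbon — same as [!#6].
Check the 4 heavy atoms by environment: 2× C → no; 2× O → match.
That gives 2 matching atoms.

2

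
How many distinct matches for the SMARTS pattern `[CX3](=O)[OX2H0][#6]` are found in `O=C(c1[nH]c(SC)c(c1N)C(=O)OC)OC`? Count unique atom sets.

2

[CX3](=O)[OX2H0][#6] is the SMARTS for an ester: a carbonyl carbon bonded to an oxygen that is itself bonded to carbon (no H on that O).
The molecule carries 2 separate instances of a methyl-ester group (-C(=O)OCH3) meeting every constraint; each maps to a distinct set of atoms, giving 2 matches.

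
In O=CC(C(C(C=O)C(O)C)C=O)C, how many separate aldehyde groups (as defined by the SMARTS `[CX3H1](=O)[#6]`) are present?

3

[CX3H1](=O)[#6] is the SMARTS for an aldehyde: an sp2 carbon with one H, double-bonded to O and single-bonded to carbon.
The molecule carries 3 separate instances of an aldehyde (-CHO) meeting every constraint; each maps to a distinct set of atoms, giving 3 matches.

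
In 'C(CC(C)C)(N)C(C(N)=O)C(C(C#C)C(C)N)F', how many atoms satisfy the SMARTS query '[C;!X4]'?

3

The query [C;!X4] means: aliphatic carbon that does not have four total connections.
Check the 18 heavy atoms by environment: 10× C (X4) → no; 1× F (X1) → no; 1× C (X3) → match; 1× O (X1) → no; 3× N (X3) → no; 2× C (X2) → match.
Summing the matching environments: 1 + 2 = 3 matching atoms.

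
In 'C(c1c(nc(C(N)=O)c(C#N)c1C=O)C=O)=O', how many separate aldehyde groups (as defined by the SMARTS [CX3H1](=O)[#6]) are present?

[CX3H1](=O)[#6] is the SMARTS for an aldehyde: an sp2 carbon with one H, double-bonded to O and single-bonded to carbon.
The molecule carries 3 separate instances of an aldehyde (-CHO) meeting every constraint; each maps to a distinct set of atoms, giving 3 matches.

3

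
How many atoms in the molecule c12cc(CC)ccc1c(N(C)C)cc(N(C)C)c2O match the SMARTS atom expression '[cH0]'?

6

Check the 19 heavy atoms by environment: 6× c (aromatic, H0) → match; 4× c (aromatic, H1) → no; 1× O (H1) → no; 2× N (H0) → no; 5× C (H3) → no; 1× C (H2) → no.
That gives 6 matching atoms.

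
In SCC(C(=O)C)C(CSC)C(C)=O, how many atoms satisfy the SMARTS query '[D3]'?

4

The query [D3] means: atom with exactly three heavy-atom neighbours.
Check the 13 heavy atoms by environment: 2× C (D2) → no; 4× C (D3) → match; 2× O (D1) → no; 3× C (D1) → no; 1× S (D1) → no; 1× S (D2) → no.
That gives 4 matching atoms.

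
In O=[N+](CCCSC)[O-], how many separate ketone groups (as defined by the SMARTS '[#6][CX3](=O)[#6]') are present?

[#6][CX3](=O)[#6] is the SMARTS for a ketone: a carbonyl carbon (no H) flanked by two carbons.
No fragment in the molecule satisfies every constraint, giving 0 matches.

0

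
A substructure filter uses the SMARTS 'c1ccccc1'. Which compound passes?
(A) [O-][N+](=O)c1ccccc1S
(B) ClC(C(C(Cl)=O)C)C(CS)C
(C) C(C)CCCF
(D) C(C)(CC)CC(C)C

A

c1ccccc1 describes six aromatic carbons in a ring (a benzene ring).
(A) contains the required atom environment, so the pattern matches.
(B) has a methyl group (-CH3) but no six-membered all-carbon aromatic ring is present.
(C) has a methyl group (-CH3) but no six-membered all-carbon aromatic ring is present.
(D) has a methyl group (-CH3) but no six-membered all-carbon aromatic ring is present.
So the answer is (A).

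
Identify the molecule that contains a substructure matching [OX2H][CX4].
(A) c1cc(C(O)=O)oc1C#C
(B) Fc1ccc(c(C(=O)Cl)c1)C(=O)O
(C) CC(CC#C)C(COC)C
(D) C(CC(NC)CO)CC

D

[OX2H][CX4] describes a hydroxyl oxygen bound to an sp3 (X4) carbon (an aliphatic alcohol).
(A) has a carboxylic acid group (-C(=O)OH) but the -OH is on a CX3 carbonyl carbon, not a CX4 carbon.
(B) has a carboxylic acid group (-C(=O)OH) but the -OH is on a CX3 carbonyl carbon, not a CX4 carbon.
(C) has a methoxy ether (-OCH3) but the oxygen has H0 (ether), not H1.
(D) contains a hydroxyl group (-OH), which satisfies every atom and bond constraint.
So the answer is (D).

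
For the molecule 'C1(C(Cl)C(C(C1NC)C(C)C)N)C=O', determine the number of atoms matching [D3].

The query [D3] means: atom with exactly three heavy-atom neighbours.
Check the 14 heavy atoms by environment: 6× C (D3) → match; 1× C (D2) → no; 1× O (D1) → no; 3× C (D1) → no; 1× Cl (D1) → no; 1× N (D1) → no; 1× N (D2) → no.
That gives 6 matching atoms.

6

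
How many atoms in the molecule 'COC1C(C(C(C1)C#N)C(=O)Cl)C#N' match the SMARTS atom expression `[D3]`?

Check the 14 heavy atoms by environment: 3× C (D2) → no; 5× C (D3) → match; 1× O (D1) → no; 1× Cl (D1) → no; 2× N (D1) → no; 1× O (D2) → no; 1× C (D1) → no.
That gives 5 matching atoms.

5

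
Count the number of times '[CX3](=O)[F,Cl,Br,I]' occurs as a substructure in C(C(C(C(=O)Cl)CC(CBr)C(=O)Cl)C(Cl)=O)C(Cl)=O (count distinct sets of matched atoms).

4

[CX3](=O)[F,Cl,Br,I] is the SMARTS for an acyl halide: a carbonyl carbon bonded to a halogen.
The molecule carries 4 separate instances of an acyl chloride (-C(=O)Cl) meeting every constraint; each maps to a distinct set of atoms, giving 4 matches.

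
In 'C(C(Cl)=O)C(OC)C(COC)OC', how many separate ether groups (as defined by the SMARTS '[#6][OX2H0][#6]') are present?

[#6][OX2H0][#6] is the SMARTS for an ether: an aliphatic oxygen bridging two carbons with no H on the oxygen.
The molecule carries 3 separate instances of a methoxy ether (-OCH3) meeting every constraint; each maps to a distinct set of atoms, giving 3 matches.

3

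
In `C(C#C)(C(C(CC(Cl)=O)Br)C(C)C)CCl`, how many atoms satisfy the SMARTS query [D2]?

Check the 15 heavy atoms by environment: 3× C (D2) → match; 5× C (D3) → no; 3× C (D1) → no; 1× Br (D1) → no; 2× Cl (D1) → no; 1× O (D1) → no.
That gives 3 matching atoms.

3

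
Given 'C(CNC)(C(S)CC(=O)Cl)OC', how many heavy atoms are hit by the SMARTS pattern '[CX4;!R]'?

6

The query [CX4;!R] means: aliphatic carbon with four total connections, not in a ring.
Check the 12 heavy atoms by environment: 6× C (X4, acyclic) → match; 1× O (X2, acyclic) → no; 1× C (X3, acyclic) → no; 1× O (X1, acyclic) → no; 1× Cl (X1, acyclic) → no; 1× N (X3, acyclic) → no; 1× S (X2, acyclic) → no.
That gives 6 matching atoms.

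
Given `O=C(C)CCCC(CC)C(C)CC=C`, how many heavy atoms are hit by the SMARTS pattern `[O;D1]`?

Check the 14 heavy atoms by environment: 6× C (D2) → no; 3× C (D3) → no; 1× O (D1) → match; 4× C (D1) → no.
That gives 1 matching atom.

1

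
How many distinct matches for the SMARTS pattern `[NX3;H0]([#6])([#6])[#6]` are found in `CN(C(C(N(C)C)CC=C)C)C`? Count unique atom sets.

[NX3;H0]([#6])([#6])[#6] is the SMARTS for a tertiary amine: a trivalent nitrogen with no H, bonded to three carbons.
The molecule carries 2 separate instances of a dimethylamino group (-N(CH3)2) meeting every constraint; each maps to a distinct set of atoms, giving 2 matches.

2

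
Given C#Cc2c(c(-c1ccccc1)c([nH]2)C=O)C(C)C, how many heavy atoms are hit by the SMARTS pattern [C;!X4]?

3

Check the 18 heavy atoms by environment: 1× n (aromatic, X3) → no; 10× c (aromatic, X3) → no; 2× C (X2) → match; 3× C (X4) → no; 1× C (X3) → match; 1× O (X1) → no.
Summing the matching environments: 2 + 1 = 3 matching atoms.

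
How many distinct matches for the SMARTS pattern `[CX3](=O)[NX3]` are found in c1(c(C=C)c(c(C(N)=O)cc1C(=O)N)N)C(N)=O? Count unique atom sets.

3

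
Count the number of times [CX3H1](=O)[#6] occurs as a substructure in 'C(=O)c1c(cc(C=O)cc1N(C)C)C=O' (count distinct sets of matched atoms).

[CX3H1](=O)[#6] is the SMARTS for an aldehyde: an sp2 carbon with one H, double-bonded to O and single-bonded to carbon.
The molecule carries 3 separate instances of an aldehyde (-CHO) meeting every constraint; each maps to a distinct set of atoms, giving 3 matches.

3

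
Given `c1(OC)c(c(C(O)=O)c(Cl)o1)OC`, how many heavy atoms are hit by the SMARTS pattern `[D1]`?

5

The query [D1] means: atom with exactly one heavy-atom neighbour (degree 1).
Check the 13 heavy atoms by environment: 1× o (aromatic, D2) → no; 4× c (aromatic, D3) → no; 1× C (D3) → no; 2× O (D1) → match; 1× Cl (D1) → match; 2× O (D2) → no; 2× C (D1) → match.
Summing the matching environments: 2 + 1 + 2 = 5 matching atoms.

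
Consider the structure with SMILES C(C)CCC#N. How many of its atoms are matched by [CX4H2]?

The query [CX4H2] means: sp3 carbon (X4) with exactly two hydrogens.
Check the 6 heavy atoms by environment: 3× C (H2, X4) → match; 1× C (H0, X2) → no; 1× N (H0, X1) → no; 1× C (H3, X4) → no.
That gives 3 matching atoms.

3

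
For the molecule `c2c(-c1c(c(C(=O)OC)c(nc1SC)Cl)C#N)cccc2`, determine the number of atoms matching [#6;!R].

4

The query [#6;!R] means: carbon not in any ring.
Check the 21 heavy atoms by environment: 1× n (aromatic, in 6-ring) → no; 11× c (aromatic, in 6-ring) → no; 1× S (acyclic) → no; 4× C (acyclic) → match; 1× Cl (acyclic) → no; 1× N (acyclic) → no; 2× O (acyclic) → no.
That gives 4 matching atoms.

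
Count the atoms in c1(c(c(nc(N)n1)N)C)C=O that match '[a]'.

The query [a] means: a matches any aromatic atom.
Check the 11 heavy atoms by environment: 2× n (aromatic) → match; 4× c (aromatic) → match; 2× N → no; 2× C → no; 1× O → no.
Summing the matching environments: 2 + 4 = 6 matching atoms.

6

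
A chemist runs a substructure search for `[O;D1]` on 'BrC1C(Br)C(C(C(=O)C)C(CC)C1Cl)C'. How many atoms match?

1

The query [O;D1] means: aliphatic oxygen bonded to exactly one heavy atom.
Check the 15 heavy atoms by environment: 7× C (D3) → no; 1× Cl (D1) → no; 1× C (D2) → no; 3× C (D1) → no; 1× O (D1) → match; 2× Br (D1) → no.
That gives 1 matching atom.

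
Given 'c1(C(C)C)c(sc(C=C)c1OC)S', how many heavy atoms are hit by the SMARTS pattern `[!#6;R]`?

1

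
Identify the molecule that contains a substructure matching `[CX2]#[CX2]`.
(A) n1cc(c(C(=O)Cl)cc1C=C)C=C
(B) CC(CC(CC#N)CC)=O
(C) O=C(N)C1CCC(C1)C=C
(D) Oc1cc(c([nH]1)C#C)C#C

[CX2]#[CX2] describes a carbon-carbon triple bond (an alkyne).
(A) has a vinyl group (-CH=CH2) but the C=C is a double bond; both carbons are CX3, not CX2.
(B) has a nitrile (-C#N) but the triple bond is C#N, not C#C.
(C) has a vinyl group (-CH=CH2) but the C=C is a double bond; both carbons are CX3, not CX2.
(D) contains an ethynyl group (-C#CH), which satisfies every atom and bond constraint.
So the answer is (D).

D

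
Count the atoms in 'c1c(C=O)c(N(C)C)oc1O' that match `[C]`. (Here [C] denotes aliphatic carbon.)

Check the 11 heavy atoms by environment: 1× o (aromatic) → no; 4× c (aromatic) → no; 2× O → no; 1× N → no; 3× C → match.
That gives 3 matching atoms.

3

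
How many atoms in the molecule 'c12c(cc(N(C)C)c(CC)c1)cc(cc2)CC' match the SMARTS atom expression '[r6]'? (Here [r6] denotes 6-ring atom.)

10

Check the 17 heavy atoms by environment: 10× c (aromatic, in 6-ring) → match; 6× C (acyclic) → no; 1× N (acyclic) → no.
That gives 10 matching atoms.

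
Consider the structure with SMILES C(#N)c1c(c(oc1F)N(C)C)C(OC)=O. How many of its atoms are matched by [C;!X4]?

Check the 15 heavy atoms by environment: 1× o (aromatic, X2) → no; 4× c (aromatic, X3) → no; 1× C (X3) → match; 1× O (X1) → no; 1× O (X2) → no; 3× C (X4) → no; 1× C (X2) → match; 1× N (X1) → no; 1× N (X3) → no; 1× F (X1) → no.
Summing the matching environments: 1 + 1 = 2 matching atoms.

2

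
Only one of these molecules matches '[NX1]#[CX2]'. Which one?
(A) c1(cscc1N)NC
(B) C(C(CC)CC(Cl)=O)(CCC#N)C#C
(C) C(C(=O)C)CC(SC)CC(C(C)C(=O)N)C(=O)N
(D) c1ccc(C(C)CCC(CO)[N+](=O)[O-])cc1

B

[NX1]#[CX2] describes a nitrogen triple-bonded to a two-connected carbon (a nitrile).
(A) has a primary amino group (-NH2) but the nitrogen is NX3 (three connections), not NX1 triple-bonded.
(B) contains a nitrile (-C#N), which satisfies every atom and bond constraint.
(C) has a primary amide (-C(=O)NH2) but the nitrogen is NX3, not NX1.
(D) has a nitro group (-[N+](=O)[O-]) but there is no C#N triple bond.
So the answer is (B).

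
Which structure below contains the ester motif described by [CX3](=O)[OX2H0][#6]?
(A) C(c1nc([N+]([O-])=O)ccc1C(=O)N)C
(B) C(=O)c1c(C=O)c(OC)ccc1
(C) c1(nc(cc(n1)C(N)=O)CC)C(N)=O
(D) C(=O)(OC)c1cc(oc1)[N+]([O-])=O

D

[CX3](=O)[OX2H0][#6] describes a carbonyl carbon bonded to an oxygen that is itself bonded to carbon (no H on that O) (an ester).
(A) has a primary amide (-C(=O)NH2) but the carbonyl is bonded to N, not to an O-C linkage.
(B) has a methoxy ether (-OCH3) but the ether oxygen is not adjacent to a C=O carbon.
(C) has a primary amide (-C(=O)NH2) but the carbonyl is bonded to N, not to an O-C linkage.
(D) contains a methyl-ester group (-C(=O)OCH3), which satisfies every atom and bond constraint.
So the answer is (D).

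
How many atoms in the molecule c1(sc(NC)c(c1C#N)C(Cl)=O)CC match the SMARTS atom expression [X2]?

2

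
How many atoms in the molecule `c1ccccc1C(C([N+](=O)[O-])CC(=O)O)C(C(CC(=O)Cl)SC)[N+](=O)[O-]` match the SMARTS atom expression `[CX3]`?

Check the 26 heavy atoms by environment: 7× C (X4) → no; 2× N (charge +1, X3) → no; 2× O (charge -1, X1) → no; 4× O (X1) → no; 6× c (aromatic, X3) → no; 2× C (X3) → match; 1× O (X2) → no; 1× Cl (X1) → no; 1× S (X2) → no.
That gives 2 matching atoms.

2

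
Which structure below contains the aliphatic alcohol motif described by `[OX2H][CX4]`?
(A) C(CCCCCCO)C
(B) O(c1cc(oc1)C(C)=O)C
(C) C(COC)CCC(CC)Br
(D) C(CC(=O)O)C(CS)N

A

[OX2H][CX4] describes a hydroxyl oxygen bound to an sp3 (X4) carbon (an aliphatic alcohol).
(A) contains a hydroxyl group (-OH), which satisfies every atom and bond constraint.
(B) has a methoxy ether (-OCH3) but the oxygen has H0 (ether), not H1.
(C) has a methoxy ether (-OCH3) but the oxygen has H0 (ether), not H1.
(D) has a carboxylic acid group (-C(=O)OH) but the -OH is on a CX3 carbonyl carbon, not a CX4 carbon.
So the answer is (A).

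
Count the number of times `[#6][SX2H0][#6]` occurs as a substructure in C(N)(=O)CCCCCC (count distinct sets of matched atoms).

[#6][SX2H0][#6] is the SMARTS for a thioether: an aliphatic sulfur bridging two carbons with no H on the sulfur.
No fragment in the molecule satisfies every constraint, giving 0 matches.

0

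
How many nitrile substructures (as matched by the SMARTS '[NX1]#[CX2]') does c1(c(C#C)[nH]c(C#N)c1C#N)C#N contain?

[NX1]#[CX2] is the SMARTS for a nitrile: a nitrogen triple-bonded to a two-connected carbon.
The molecule carries 3 separate instances of a nitrile (-C#N) meeting every constraint; each maps to a distinct set of atoms, giving 3 matches.

3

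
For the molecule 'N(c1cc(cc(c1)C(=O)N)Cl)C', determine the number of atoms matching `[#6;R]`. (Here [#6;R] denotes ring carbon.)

6

The query [#6;R] means: carbon that is part of a ring.
Check the 12 heavy atoms by environment: 6× c (aromatic, in 6-ring) → match; 1× Cl (acyclic) → no; 2× C (acyclic) → no; 1× O (acyclic) → no; 2× N (acyclic) → no.
That gives 6 matching atoms.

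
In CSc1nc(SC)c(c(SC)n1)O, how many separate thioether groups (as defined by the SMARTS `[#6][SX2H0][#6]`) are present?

3

[#6][SX2H0][#6] is the SMARTS for a thioether: an aliphatic sulfur bridging two carbons with no H on the sulfur.
The molecule carries 3 separate instances of a methylthio ether (-SCH3) meeting every constraint; each maps to a distinct set of atoms, giving 3 matches.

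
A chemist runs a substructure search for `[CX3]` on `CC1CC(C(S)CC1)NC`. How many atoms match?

The query [CX3] means: C with X3: aliphatic carbon with exactly 3 total connections.
Check the 10 heavy atoms by environment: 8× C (X4) → no; 1× S (X2) → no; 1× N (X3) → no.
No environment satisfies the query, so 0 matching atoms.

0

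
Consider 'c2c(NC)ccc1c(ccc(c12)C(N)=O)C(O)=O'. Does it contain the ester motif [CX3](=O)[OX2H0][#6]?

No

The pattern [CX3](=O)[OX2H0][#6] describes a carbonyl carbon bonded to an oxygen that is itself bonded to carbon (no H on that O) — an ester.
The closest candidate here is a carboxylic acid group (-C(=O)OH), but the singly-bonded O carries H (OX2H1, not H0). No other fragment satisfies the full query, so there is no match.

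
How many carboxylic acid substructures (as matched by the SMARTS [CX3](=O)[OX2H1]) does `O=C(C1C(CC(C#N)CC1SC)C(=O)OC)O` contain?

[CX3](=O)[OX2H1] is the SMARTS for a carboxylic acid: an sp2 carbon double-bonded to O and single-bonded to an -OH oxygen.
Exactly one fragment in the molecule meets all constraints, giving 1 match.

1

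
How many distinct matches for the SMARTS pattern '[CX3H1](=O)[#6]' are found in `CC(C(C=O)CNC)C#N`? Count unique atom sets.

[CX3H1](=O)[#6] is the SMARTS for an aldehyde: an sp2 carbon with one H, double-bonded to O and single-bonded to carbon.
Exactly one fragment in the molecule meets all constraints, giving 1 match.

1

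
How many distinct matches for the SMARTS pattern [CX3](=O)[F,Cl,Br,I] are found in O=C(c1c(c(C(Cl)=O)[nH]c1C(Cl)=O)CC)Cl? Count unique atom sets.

3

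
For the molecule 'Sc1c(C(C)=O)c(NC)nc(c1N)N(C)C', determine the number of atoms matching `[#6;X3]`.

6

The query [#6;X3] means: any carbon (aromatic or not) with three total connections.
Check the 16 heavy atoms by environment: 1× n (aromatic, X2) → no; 5× c (aromatic, X3) → match; 3× N (X3) → no; 1× S (X2) → no; 4× C (X4) → no; 1× C (X3) → match; 1× O (X1) → no.
Summing the matching environments: 5 + 1 = 6 matching atoms.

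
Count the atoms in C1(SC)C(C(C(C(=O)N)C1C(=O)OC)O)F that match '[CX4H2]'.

The query [CX4H2] means: sp3 carbon (X4) with exactly two hydrogens.
Check the 16 heavy atoms by environment: 5× C (H1, X4) → no; 1× F (H0, X1) → no; 2× C (H0, X3) → no; 2× O (H0, X1) → no; 1× N (H2, X3) → no; 1× O (H0, X2) → no; 2× C (H3, X4) → no; 1× S (H0, X2) → no; 1× O (H1, X2) → no.
No environment satisfies the query, so 0 matching atoms.

0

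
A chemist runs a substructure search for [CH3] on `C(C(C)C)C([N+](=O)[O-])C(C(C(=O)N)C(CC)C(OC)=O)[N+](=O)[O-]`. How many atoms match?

Check the 23 heavy atoms by environment: 4× C (H3) → match; 2× C (H2) → no; 5× C (H1) → no; 2× N (charge +1, H0) → no; 2× O (charge -1, H0) → no; 5× O (H0) → no; 2× C (H0) → no; 1× N (H2) → no.
That gives 4 matching atoms.

4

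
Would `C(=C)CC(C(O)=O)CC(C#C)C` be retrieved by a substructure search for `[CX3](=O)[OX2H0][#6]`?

No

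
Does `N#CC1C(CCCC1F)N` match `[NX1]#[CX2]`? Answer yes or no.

Yes

The pattern [NX1]#[CX2] describes a nitrogen triple-bonded to a two-connected carbon — a nitrile.
The molecule carries a nitrile (-C#N), whose atoms satisfy every constraint of the query, so the pattern matches.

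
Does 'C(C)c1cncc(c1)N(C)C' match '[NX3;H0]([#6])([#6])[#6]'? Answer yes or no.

Yes

The pattern [NX3;H0]([#6])([#6])[#6] describes a trivalent nitrogen with no H, bonded to three carbons — a tertiary amine.
The molecule carries a dimethylamino group (-N(CH3)2), whose atoms satisfy every constraint of the query, so the pattern matches.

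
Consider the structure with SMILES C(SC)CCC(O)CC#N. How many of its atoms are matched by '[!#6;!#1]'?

Check the 10 heavy atoms by environment: 7× C → no; 1× N → match; 1× O → match; 1× S → match.
Summing the matching environments: 1 + 1 + 1 = 3 matching atoms.

3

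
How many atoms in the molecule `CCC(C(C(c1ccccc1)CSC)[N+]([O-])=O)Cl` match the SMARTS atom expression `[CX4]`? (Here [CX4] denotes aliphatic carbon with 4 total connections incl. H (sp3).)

7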